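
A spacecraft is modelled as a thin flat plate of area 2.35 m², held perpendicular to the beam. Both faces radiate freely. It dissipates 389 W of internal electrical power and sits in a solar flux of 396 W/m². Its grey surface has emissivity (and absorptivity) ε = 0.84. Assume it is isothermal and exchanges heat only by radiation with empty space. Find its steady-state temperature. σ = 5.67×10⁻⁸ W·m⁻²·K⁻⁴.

T ≈ 269 K

At steady state, absorbed solar power + internal power = radiated power.
Absorbed: α·S·A_cross = 0.84·396·2.350 = 781.7 W (cross-section A).
Total input = 781.7 + 389 = 1171 W.
Radiated: εσ·A_surf·T⁴ with A_surf = 2A = 4.700 m².
T⁴ = 1171/(0.84·5.67×10⁻⁸·4.700) = 5.230×10⁹ K⁴.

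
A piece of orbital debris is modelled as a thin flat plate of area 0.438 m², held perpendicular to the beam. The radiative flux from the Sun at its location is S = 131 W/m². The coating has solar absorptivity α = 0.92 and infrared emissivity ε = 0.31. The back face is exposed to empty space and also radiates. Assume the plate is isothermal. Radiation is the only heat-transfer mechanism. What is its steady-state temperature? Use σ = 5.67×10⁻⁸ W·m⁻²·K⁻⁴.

At equilibrium, absorbed power = emitted power.
Absorbing cross-section = A = 0.4380 m²; emitting surface = 2A = 0.8760 m² (ratio 2).
αS·A_cross = εσ·A_surf·T⁴  ⇒  T⁴ = αS/(ε·2σ).
T⁴ = 0.920·131/(0.31·2·5.67×10⁻⁸) = 3.428×10⁹ K⁴.
T = (3.428×10⁹)^(1/4).

T ≈ 242 K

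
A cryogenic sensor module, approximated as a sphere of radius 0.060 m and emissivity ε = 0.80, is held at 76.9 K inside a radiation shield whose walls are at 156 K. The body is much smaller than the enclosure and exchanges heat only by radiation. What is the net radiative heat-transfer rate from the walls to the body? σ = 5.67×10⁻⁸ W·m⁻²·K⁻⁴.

P_net ≈ 1.14 W

For a small grey body in a large enclosure: P_net = εσA(T_body⁴ − T_wall⁴).
A = 4πr² = 0.04524 m²; T_body⁴ − T_wall⁴ = 3.497×10⁷ − 5.922×10⁸ = -5.573×10⁸ K⁴.
|P_net| = 0.80·5.67×10⁻⁸·0.04524·5.573×10⁸.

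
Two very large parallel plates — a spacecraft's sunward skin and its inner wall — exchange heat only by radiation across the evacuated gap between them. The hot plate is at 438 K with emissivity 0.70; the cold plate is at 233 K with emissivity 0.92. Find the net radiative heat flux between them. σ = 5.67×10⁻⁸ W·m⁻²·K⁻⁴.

q ≈ 1270 W/m²

For two infinite grey parallel plates, q = σ(T₁⁴ − T₂⁴)/(1/ε₁ + 1/ε₂ − 1).
T₁⁴ − T₂⁴ = 3.680×10¹⁰ − 2.947×10⁹ = 3.386×10¹⁰ K⁴.
1/ε₁ + 1/ε₂ − 1 = 1.429 + 1.087 − 1 = 1.516.
q = 5.67×10⁻⁸ × 3.386×10¹⁰ / 1.516.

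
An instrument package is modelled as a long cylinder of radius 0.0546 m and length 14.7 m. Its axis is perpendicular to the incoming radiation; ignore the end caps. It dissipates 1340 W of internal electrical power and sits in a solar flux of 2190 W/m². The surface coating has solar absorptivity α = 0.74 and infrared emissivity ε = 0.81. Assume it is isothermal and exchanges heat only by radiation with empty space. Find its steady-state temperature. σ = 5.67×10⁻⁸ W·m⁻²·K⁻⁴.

At steady state, absorbed solar power + internal power = radiated power.
Absorbed: α·S·A_cross = 0.74·2190·1.605 = 2601 W (cross-section 2rL).
Total input = 2601 + 1340 = 3941 W.
Radiated: εσ·A_surf·T⁴ with A_surf = 2πrL = 5.043 m².
T⁴ = 3941/(0.81·5.67×10⁻⁸·5.043) = 1.702×10¹⁰ K⁴.

T ≈ 361 K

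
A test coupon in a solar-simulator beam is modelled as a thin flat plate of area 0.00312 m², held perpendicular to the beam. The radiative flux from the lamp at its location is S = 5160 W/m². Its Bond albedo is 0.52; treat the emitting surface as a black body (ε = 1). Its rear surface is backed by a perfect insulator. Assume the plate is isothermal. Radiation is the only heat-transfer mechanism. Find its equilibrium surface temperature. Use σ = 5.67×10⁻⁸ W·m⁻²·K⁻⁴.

T ≈ 457 K

At equilibrium, absorbed power = emitted power.
Absorbing cross-section = A = 0.003120 m²; emitting surface = A = 0.003120 m² (ratio 1).
(1−a)S·A_cross = εσ·A_surf·T⁴  ⇒  T⁴ = (1−a)S/(1σ).
T⁴ = 0.480·5160/(1·5.67×10⁻⁸) = 4.368×10¹⁰ K⁴.
T = (4.368×10¹⁰)^(1/4).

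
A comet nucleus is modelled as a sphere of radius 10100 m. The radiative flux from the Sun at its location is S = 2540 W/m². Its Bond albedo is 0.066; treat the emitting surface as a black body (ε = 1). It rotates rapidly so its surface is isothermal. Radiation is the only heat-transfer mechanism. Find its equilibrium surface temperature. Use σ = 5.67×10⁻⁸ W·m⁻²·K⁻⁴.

T ≈ 320 K

At equilibrium, absorbed power = emitted power.
Absorbing cross-section = πr² = 3.205×10⁸ m²; emitting surface = 4πr² = 1.282×10⁹ m² (ratio 4).
(1−a)S·A_cross = εσ·A_surf·T⁴  ⇒  T⁴ = (1−a)S/(4σ).
T⁴ = 0.934·2540/(4·5.67×10⁻⁸) = 1.046×10¹⁰ K⁴.
T = (1.046×10¹⁰)^(1/4).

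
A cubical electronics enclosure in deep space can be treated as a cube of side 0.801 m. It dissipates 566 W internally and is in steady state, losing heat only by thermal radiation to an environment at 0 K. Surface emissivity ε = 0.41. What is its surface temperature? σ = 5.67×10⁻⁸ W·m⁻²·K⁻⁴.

T ≈ 282 K

Steady state: internal power = radiated power, P = εσA T⁴.
Radiating area A = 6L² = 3.850 m².
T⁴ = P/(εσA) = 566/(0.41·5.67×10⁻⁸·3.850) = 6.325×10⁹ K⁴.
T = (6.325×10⁹)^(1/4).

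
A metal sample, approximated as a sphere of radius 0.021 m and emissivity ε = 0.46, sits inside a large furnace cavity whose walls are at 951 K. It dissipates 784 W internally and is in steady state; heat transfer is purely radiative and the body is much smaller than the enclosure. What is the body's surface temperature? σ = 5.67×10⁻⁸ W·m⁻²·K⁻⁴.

T ≈ 1580 K

For a small grey body in a large enclosure, net radiated power = εσA(T⁴ − T_w⁴).
Steady state: P = εσA(T⁴ − T_w⁴) with A = 4πr² = 0.005542 m².
T⁴ = P/(εσA) + T_w⁴ = 784/(0.46·5.67×10⁻⁸·0.005542) + (951)⁴
    = 5.424×10¹² + 8.179×10¹¹ = 6.242×10¹² K⁴.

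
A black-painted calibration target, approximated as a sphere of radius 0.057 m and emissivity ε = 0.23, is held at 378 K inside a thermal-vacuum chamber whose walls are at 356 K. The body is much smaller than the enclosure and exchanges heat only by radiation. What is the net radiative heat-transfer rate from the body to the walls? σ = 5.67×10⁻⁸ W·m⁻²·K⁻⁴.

For a small grey body in a large enclosure: P_net = εσA(T_body⁴ − T_wall⁴).
A = 4πr² = 0.04083 m²; T_body⁴ − T_wall⁴ = 2.042×10¹⁰ − 1.606×10¹⁰ = 4.354×10⁹ K⁴.
|P_net| = 0.23·5.67×10⁻⁸·0.04083·4.354×10⁹.

P_net ≈ 2.32 W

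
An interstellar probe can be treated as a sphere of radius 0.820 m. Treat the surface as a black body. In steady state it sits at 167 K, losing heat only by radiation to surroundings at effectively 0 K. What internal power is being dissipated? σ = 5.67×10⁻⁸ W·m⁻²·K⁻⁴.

Steady state: P = εσA T⁴.
A = 4πr² = 8.450 m²; T⁴ = (167)⁴ = 7.778×10⁸ K⁴.
P = 1.0 × 5.67×10⁻⁸ × 8.450 × 7.778×10⁸.

P ≈ 373 W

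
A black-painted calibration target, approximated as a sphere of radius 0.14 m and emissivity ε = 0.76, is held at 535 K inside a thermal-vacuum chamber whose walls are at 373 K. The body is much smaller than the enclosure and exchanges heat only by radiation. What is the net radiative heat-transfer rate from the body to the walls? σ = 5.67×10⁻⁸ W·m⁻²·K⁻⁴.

P_net ≈ 664 W

For a small grey body in a large enclosure: P_net = εσA(T_body⁴ − T_wall⁴).
A = 4πr² = 0.2463 m²; T_body⁴ − T_wall⁴ = 8.192×10¹⁰ − 1.936×10¹⁰ = 6.257×10¹⁰ K⁴.
|P_net| = 0.76·5.67×10⁻⁸·0.2463·6.257×10¹⁰.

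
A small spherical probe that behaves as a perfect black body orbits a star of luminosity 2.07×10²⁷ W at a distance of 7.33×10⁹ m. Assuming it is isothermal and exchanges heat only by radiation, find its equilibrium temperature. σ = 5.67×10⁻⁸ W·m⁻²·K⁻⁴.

T ≈ 1920 K

First find the stellar flux at distance d: S = L/(4πd²) = 2.07×10²⁷/(4π·(7.33×10⁹)²) = 3.066×10⁶ W/m².
For an isothermal sphere, absorbed (1−a)S·πr² = emitted σ·4πr²·T⁴, so T⁴ = (1−a)S/(4σ).
T⁴ = 1.00·3.066×10⁶/(4·5.67×10⁻⁸) = 1.352×10¹³ K⁴.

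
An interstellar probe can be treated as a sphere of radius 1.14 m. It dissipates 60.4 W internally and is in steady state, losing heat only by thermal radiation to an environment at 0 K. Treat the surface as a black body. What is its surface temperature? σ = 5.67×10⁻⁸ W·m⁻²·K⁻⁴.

Steady state: internal power = radiated power, P = εσA T⁴.
Radiating area A = 4πr² = 16.33 m².
T⁴ = P/(εσA) = 60.4/(1.0·5.67×10⁻⁸·16.33) = 6.523×10⁷ K⁴.
T = (6.523×10⁷)^(1/4).

T ≈ 89.9 K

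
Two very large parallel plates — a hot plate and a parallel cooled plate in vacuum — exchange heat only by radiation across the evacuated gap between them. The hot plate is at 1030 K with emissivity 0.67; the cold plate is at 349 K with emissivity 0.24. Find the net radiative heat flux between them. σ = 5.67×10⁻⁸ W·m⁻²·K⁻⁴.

q ≈ 13500 W/m²

For two infinite grey parallel plates, q = σ(T₁⁴ − T₂⁴)/(1/ε₁ + 1/ε₂ − 1).
T₁⁴ − T₂⁴ = 1.126×10¹² − 1.484×10¹⁰ = 1.111×10¹² K⁴.
1/ε₁ + 1/ε₂ − 1 = 1.493 + 4.167 − 1 = 4.659.
q = 5.67×10⁻⁸ × 1.111×10¹² / 4.659.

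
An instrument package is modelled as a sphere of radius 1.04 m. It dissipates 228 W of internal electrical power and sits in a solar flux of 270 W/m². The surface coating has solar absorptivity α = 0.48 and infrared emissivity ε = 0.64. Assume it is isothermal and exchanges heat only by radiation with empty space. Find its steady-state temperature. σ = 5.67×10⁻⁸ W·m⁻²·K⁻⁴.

T ≈ 192 K

At steady state, absorbed solar power + internal power = radiated power.
Absorbed: α·S·A_cross = 0.48·270·3.398 = 440.4 W (cross-section πr²).
Total input = 440.4 + 228 = 668.4 W.
Radiated: εσ·A_surf·T⁴ with A_surf = 4πr² = 13.59 m².
T⁴ = 668.4/(0.64·5.67×10⁻⁸·13.59) = 1.355×10⁹ K⁴.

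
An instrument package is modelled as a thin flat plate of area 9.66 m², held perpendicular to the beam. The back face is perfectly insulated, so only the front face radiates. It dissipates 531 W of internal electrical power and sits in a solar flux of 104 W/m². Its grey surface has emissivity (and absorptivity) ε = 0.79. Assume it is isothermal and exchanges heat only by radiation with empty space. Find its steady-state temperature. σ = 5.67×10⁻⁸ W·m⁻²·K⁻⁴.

At steady state, absorbed solar power + internal power = radiated power.
Absorbed: α·S·A_cross = 0.79·104·9.660 = 793.7 W (cross-section A).
Total input = 793.7 + 531 = 1325 W.
Radiated: εσ·A_surf·T⁴ with A_surf = A = 9.660 m².
T⁴ = 1325/(0.79·5.67×10⁻⁸·9.660) = 3.061×10⁹ K⁴.

T ≈ 235 K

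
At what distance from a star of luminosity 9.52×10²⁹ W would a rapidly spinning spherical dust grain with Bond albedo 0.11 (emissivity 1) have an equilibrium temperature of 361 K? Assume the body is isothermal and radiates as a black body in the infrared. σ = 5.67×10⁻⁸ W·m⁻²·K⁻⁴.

d ≈ 4.18×10¹² m

For an isothermal black-emitting sphere, (1−a)S·πr² = σ·4πr²·T⁴ ⇒ S = 4σT⁴/(1−a).
S = 4·5.67×10⁻⁸·(361)⁴/0.890 = 4328 W/m².
Flux falls as S = L/(4πd²), so d = √(L/(4πS)) = √(9.52×10²⁹/(4π·4328)).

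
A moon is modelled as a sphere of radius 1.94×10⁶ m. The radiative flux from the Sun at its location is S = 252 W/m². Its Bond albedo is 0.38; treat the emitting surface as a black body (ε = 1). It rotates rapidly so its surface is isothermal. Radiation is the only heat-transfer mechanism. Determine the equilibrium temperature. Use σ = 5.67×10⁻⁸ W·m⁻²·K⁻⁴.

At equilibrium, absorbed power = emitted power.
Absorbing cross-section = πr² = 1.182×10¹³ m²; emitting surface = 4πr² = 4.729×10¹³ m² (ratio 4).
(1−a)S·A_cross = εσ·A_surf·T⁴  ⇒  T⁴ = (1−a)S/(4σ).
T⁴ = 0.620·252/(4·5.67×10⁻⁸) = 6.889×10⁸ K⁴.
T = (6.889×10⁸)^(1/4).

T ≈ 162 K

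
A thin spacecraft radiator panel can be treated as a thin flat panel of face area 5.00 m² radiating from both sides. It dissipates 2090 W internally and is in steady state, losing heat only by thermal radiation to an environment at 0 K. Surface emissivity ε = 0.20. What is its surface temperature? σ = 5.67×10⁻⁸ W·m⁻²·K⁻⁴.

T ≈ 368 K

Steady state: internal power = radiated power, P = εσA T⁴.
Radiating area A = 2·5.00 = 10.00 m².
T⁴ = P/(εσA) = 2090/(0.20·5.67×10⁻⁸·10.00) = 1.843×10¹⁰ K⁴.
T = (1.843×10¹⁰)^(1/4).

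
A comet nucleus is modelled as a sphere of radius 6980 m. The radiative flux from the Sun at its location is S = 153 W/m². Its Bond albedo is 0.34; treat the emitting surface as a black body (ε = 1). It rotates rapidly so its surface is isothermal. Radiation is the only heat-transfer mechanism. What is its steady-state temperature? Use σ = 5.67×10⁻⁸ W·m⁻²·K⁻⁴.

T ≈ 145 K

At equilibrium, absorbed power = emitted power.
Absorbing cross-section = πr² = 1.531×10⁸ m²; emitting surface = 4πr² = 6.122×10⁸ m² (ratio 4).
(1−a)S·A_cross = εσ·A_surf·T⁴  ⇒  T⁴ = (1−a)S/(4σ).
T⁴ = 0.660·153/(4·5.67×10⁻⁸) = 4.452×10⁸ K⁴.
T = (4.452×10⁸)^(1/4).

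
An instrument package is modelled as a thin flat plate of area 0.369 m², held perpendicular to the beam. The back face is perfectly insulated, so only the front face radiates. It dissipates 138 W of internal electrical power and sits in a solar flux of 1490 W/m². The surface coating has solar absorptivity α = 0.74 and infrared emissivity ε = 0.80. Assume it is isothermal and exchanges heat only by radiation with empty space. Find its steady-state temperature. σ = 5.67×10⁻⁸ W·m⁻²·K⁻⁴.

T ≈ 425 K

At steady state, absorbed solar power + internal power = radiated power.
Absorbed: α·S·A_cross = 0.74·1490·0.3690 = 406.9 W (cross-section A).
Total input = 406.9 + 138 = 544.9 W.
Radiated: εσ·A_surf·T⁴ with A_surf = A = 0.3690 m².
T⁴ = 544.9/(0.80·5.67×10⁻⁸·0.3690) = 3.255×10¹⁰ K⁴.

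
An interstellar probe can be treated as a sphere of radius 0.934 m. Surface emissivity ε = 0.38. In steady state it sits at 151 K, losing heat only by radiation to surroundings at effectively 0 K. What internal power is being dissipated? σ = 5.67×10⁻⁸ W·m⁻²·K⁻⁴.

P ≈ 123 W

Steady state: P = εσA T⁴.
A = 4πr² = 10.96 m²; T⁴ = (151)⁴ = 5.199×10⁸ K⁴.
P = 0.38 × 5.67×10⁻⁸ × 10.96 × 5.199×10⁸.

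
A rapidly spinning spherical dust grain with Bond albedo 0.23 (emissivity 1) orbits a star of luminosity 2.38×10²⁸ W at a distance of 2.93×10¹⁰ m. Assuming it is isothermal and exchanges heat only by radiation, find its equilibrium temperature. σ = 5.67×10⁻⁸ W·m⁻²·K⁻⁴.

T ≈ 1650 K

First find the stellar flux at distance d: S = L/(4πd²) = 2.38×10²⁸/(4π·(2.93×10¹⁰)²) = 2.206×10⁶ W/m².
For an isothermal sphere, absorbed (1−a)S·πr² = emitted σ·4πr²·T⁴, so T⁴ = (1−a)S/(4σ).
T⁴ = 0.770·2.206×10⁶/(4·5.67×10⁻⁸) = 7.490×10¹² K⁴.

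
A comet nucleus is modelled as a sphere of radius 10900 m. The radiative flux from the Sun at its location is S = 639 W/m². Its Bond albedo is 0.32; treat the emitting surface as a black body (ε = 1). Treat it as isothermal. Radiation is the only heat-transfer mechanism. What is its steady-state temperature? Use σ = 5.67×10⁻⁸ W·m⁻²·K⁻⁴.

At equilibrium, absorbed power = emitted power.
Absorbing cross-section = πr² = 3.733×10⁸ m²; emitting surface = 4πr² = 1.493×10⁹ m² (ratio 4).
(1−a)S·A_cross = εσ·A_surf·T⁴  ⇒  T⁴ = (1−a)S/(4σ).
T⁴ = 0.680·639/(4·5.67×10⁻⁸) = 1.916×10⁹ K⁴.
T = (1.916×10⁹)^(1/4).

T ≈ 209 K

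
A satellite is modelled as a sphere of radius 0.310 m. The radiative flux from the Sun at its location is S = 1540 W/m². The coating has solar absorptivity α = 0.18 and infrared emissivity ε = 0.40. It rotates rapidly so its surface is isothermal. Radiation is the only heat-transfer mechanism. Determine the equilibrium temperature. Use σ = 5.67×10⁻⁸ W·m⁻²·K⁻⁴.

T ≈ 235 K

At equilibrium, absorbed power = emitted power.
Absorbing cross-section = πr² = 0.3019 m²; emitting surface = 4πr² = 1.208 m² (ratio 4).
αS·A_cross = εσ·A_surf·T⁴  ⇒  T⁴ = αS/(ε·4σ).
T⁴ = 0.180·1540/(0.40·4·5.67×10⁻⁸) = 3.056×10⁹ K⁴.
T = (3.056×10⁹)^(1/4).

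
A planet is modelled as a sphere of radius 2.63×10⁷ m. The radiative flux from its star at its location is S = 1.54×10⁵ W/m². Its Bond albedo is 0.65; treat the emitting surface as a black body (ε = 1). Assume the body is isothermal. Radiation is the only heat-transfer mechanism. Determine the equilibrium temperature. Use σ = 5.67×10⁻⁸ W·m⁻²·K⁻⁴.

At equilibrium, absorbed power = emitted power.
Absorbing cross-section = πr² = 2.173×10¹⁵ m²; emitting surface = 4πr² = 8.692×10¹⁵ m² (ratio 4).
(1−a)S·A_cross = εσ·A_surf·T⁴  ⇒  T⁴ = (1−a)S/(4σ).
T⁴ = 0.350·1.54×10⁵/(4·5.67×10⁻⁸) = 2.377×10¹¹ K⁴.
T = (2.377×10¹¹)^(1/4).

T ≈ 698 K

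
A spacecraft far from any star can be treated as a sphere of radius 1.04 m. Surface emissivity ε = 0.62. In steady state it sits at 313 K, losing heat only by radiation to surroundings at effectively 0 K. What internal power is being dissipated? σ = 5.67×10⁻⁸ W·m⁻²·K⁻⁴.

P ≈ 4590 W

Steady state: P = εσA T⁴.
A = 4πr² = 13.59 m²; T⁴ = (313)⁴ = 9.598×10⁹ K⁴.
P = 0.62 × 5.67×10⁻⁸ × 13.59 × 9.598×10⁹.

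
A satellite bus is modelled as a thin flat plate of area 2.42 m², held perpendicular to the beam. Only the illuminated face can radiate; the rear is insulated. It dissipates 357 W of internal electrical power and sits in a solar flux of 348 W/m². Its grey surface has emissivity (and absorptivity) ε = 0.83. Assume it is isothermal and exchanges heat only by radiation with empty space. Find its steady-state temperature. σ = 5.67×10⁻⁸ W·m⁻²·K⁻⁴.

T ≈ 310 K

At steady state, absorbed solar power + internal power = radiated power.
Absorbed: α·S·A_cross = 0.83·348·2.420 = 699.0 W (cross-section A).
Total input = 699.0 + 357 = 1056 W.
Radiated: εσ·A_surf·T⁴ with A_surf = A = 2.420 m².
T⁴ = 1056/(0.83·5.67×10⁻⁸·2.420) = 9.272×10⁹ K⁴.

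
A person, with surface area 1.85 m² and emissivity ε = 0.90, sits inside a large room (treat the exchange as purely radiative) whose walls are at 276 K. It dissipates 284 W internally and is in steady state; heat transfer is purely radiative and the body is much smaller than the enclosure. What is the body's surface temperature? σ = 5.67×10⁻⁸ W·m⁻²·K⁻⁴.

For a small grey body in a large enclosure, net radiated power = εσA(T⁴ − T_w⁴).
Steady state: P = εσA(T⁴ − T_w⁴) with A = 1.85 m².
T⁴ = P/(εσA) + T_w⁴ = 284/(0.90·5.67×10⁻⁸·1.850) + (276)⁴
    = 3.008×10⁹ + 5.803×10⁹ = 8.811×10⁹ K⁴.

T ≈ 306 K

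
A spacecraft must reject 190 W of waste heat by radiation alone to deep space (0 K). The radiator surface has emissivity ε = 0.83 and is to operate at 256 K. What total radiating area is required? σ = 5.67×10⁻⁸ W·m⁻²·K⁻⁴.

P = εσA T⁴ ⇒ A = P/(εσT⁴).
T⁴ = 4.295×10⁹ K⁴.
A = 190/(0.83 × 5.67×10⁻⁸ × 4.295×10⁹).

A ≈ 0.940 m²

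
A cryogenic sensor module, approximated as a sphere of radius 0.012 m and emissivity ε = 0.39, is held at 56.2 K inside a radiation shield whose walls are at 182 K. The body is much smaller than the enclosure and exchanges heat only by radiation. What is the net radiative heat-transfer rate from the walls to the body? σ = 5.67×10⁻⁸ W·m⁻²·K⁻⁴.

For a small grey body in a large enclosure: P_net = εσA(T_body⁴ − T_wall⁴).
A = 4πr² = 0.001810 m²; T_body⁴ − T_wall⁴ = 9.976×10⁶ − 1.097×10⁹ = -1.087×10⁹ K⁴.
|P_net| = 0.39·5.67×10⁻⁸·0.001810·1.087×10⁹.

P_net ≈ 0.0435 W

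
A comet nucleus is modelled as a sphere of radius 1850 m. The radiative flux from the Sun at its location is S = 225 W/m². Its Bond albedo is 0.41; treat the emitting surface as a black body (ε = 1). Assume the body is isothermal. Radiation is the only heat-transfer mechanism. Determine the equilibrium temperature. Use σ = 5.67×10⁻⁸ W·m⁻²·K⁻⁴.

T ≈ 156 K

At equilibrium, absorbed power = emitted power.
Absorbing cross-section = πr² = 1.075×10⁷ m²; emitting surface = 4πr² = 4.301×10⁷ m² (ratio 4).
(1−a)S·A_cross = εσ·A_surf·T⁴  ⇒  T⁴ = (1−a)S/(4σ).
T⁴ = 0.590·225/(4·5.67×10⁻⁸) = 5.853×10⁸ K⁴.
T = (5.853×10⁸)^(1/4).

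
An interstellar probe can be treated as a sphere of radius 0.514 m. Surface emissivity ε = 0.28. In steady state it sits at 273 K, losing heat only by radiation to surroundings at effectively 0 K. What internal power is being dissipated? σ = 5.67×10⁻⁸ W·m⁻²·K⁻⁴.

Steady state: P = εσA T⁴.
A = 4πr² = 3.320 m²; T⁴ = (273)⁴ = 5.555×10⁹ K⁴.
P = 0.28 × 5.67×10⁻⁸ × 3.320 × 5.555×10⁹.

P ≈ 293 W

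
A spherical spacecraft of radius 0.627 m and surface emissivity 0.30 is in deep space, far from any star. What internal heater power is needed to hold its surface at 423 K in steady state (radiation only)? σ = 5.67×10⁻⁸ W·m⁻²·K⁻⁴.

P = εσ·4πr²·T⁴.
4πr² = 4.940 m²; T⁴ = 3.202×10¹⁰ K⁴.
P = 0.30·5.67×10⁻⁸·4.940·3.202×10¹⁰.

P ≈ 2690 W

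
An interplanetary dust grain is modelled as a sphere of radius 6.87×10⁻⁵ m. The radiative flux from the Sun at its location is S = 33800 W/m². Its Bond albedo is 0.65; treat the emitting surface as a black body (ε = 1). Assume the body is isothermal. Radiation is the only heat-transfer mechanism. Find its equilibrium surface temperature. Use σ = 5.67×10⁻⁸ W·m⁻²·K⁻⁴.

T ≈ 478 K

At equilibrium, absorbed power = emitted power.
Absorbing cross-section = πr² = 1.483×10⁻⁸ m²; emitting surface = 4πr² = 5.931×10⁻⁸ m² (ratio 4).
(1−a)S·A_cross = εσ·A_surf·T⁴  ⇒  T⁴ = (1−a)S/(4σ).
T⁴ = 0.350·33800/(4·5.67×10⁻⁸) = 5.216×10¹⁰ K⁴.
T = (5.216×10¹⁰)^(1/4).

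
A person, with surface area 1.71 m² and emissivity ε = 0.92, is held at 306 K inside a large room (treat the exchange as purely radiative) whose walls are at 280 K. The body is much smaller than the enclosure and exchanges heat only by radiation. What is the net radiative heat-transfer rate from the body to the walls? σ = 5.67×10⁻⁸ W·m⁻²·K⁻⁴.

For a small grey body in a large enclosure: P_net = εσA(T_body⁴ − T_wall⁴).
A = 1.71 m²; T_body⁴ − T_wall⁴ = 8.768×10⁹ − 6.147×10⁹ = 2.621×10⁹ K⁴.
|P_net| = 0.92·5.67×10⁻⁸·1.710·2.621×10⁹.

P_net ≈ 234 W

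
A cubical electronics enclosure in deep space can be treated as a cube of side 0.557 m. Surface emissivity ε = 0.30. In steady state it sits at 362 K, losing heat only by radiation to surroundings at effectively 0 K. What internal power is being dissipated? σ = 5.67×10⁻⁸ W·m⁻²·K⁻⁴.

P ≈ 544 W

Steady state: P = εσA T⁴.
A = 6L² = 1.861 m²; T⁴ = (362)⁴ = 1.717×10¹⁰ K⁴.
P = 0.30 × 5.67×10⁻⁸ × 1.861 × 1.717×10¹⁰.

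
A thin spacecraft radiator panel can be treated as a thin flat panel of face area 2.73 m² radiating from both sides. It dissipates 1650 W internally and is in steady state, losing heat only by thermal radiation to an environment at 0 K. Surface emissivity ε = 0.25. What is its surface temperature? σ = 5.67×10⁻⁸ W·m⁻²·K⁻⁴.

T ≈ 382 K

Steady state: internal power = radiated power, P = εσA T⁴.
Radiating area A = 2·2.73 = 5.460 m².
T⁴ = P/(εσA) = 1650/(0.25·5.67×10⁻⁸·5.460) = 2.132×10¹⁰ K⁴.
T = (2.132×10¹⁰)^(1/4).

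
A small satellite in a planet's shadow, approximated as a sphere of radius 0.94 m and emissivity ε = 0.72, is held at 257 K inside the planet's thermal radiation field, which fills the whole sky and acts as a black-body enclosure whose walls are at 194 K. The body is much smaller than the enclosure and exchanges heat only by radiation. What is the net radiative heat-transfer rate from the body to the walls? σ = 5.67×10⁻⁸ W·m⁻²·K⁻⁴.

For a small grey body in a large enclosure: P_net = εσA(T_body⁴ − T_wall⁴).
A = 4πr² = 11.10 m²; T_body⁴ − T_wall⁴ = 4.362×10⁹ − 1.416×10⁹ = 2.946×10⁹ K⁴.
|P_net| = 0.72·5.67×10⁻⁸·11.10·2.946×10⁹.

P_net ≈ 1340 W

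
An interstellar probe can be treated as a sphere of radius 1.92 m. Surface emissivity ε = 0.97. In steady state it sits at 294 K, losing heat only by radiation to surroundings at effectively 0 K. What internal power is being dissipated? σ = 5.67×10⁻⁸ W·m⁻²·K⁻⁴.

P ≈ 19000 W

Steady state: P = εσA T⁴.
A = 4πr² = 46.32 m²; T⁴ = (294)⁴ = 7.471×10⁹ K⁴.
P = 0.97 × 5.67×10⁻⁸ × 46.32 × 7.471×10⁹.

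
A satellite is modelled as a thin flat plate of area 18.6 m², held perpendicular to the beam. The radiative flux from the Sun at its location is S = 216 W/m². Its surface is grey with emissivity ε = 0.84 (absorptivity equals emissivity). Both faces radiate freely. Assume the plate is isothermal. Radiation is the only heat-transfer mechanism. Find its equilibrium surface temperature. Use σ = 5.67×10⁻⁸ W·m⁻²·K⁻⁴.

At equilibrium, absorbed power = emitted power.
Absorbing cross-section = A = 18.60 m²; emitting surface = 2A = 37.20 m² (ratio 2).
εS·A_cross = εσ·A_surf·T⁴  ⇒  T⁴ = S/(2σ)   (ε cancels).
T⁴ = 216/(2·5.67×10⁻⁸) = 1.905×10⁹ K⁴.
T = (1.905×10⁹)^(1/4).

T ≈ 209 K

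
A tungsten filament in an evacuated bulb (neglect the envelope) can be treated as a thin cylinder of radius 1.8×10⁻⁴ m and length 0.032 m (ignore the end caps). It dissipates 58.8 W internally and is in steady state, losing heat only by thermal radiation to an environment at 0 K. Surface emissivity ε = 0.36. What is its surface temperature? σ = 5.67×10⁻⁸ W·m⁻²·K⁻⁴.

Steady state: internal power = radiated power, P = εσA T⁴.
Radiating area A = 2πrL = 3.619×10⁻⁵ m².
T⁴ = P/(εσA) = 58.8/(0.36·5.67×10⁻⁸·3.619×10⁻⁵) = 7.960×10¹³ K⁴.
T = (7.960×10¹³)^(1/4).

T ≈ 2990 K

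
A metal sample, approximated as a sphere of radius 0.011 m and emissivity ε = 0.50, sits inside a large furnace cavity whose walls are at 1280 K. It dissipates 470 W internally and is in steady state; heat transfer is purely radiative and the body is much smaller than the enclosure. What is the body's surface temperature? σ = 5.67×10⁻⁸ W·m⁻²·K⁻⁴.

T ≈ 1920 K

For a small grey body in a large enclosure, net radiated power = εσA(T⁴ − T_w⁴).
Steady state: P = εσA(T⁴ − T_w⁴) with A = 4πr² = 0.001521 m².
T⁴ = P/(εσA) + T_w⁴ = 470/(0.50·5.67×10⁻⁸·0.001521) + (1280)⁴
    = 1.090×10¹³ + 2.684×10¹² = 1.359×10¹³ K⁴.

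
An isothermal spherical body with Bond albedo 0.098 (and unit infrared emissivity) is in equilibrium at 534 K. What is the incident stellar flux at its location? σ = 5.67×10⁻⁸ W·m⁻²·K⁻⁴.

(1−a)S·πr² = σ·4πr²·T⁴ ⇒ S = 4σT⁴/(1−a).
S = 4·5.67×10⁻⁸·8.131×10¹⁰/0.902.

S ≈ 20400 W/m²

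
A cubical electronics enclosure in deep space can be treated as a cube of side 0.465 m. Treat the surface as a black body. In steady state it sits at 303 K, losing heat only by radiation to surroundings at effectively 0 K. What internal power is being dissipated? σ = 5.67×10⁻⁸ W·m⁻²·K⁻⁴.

P ≈ 620 W

Steady state: P = εσA T⁴.
A = 6L² = 1.297 m²; T⁴ = (303)⁴ = 8.429×10⁹ K⁴.
P = 1.0 × 5.67×10⁻⁸ × 1.297 × 8.429×10⁹.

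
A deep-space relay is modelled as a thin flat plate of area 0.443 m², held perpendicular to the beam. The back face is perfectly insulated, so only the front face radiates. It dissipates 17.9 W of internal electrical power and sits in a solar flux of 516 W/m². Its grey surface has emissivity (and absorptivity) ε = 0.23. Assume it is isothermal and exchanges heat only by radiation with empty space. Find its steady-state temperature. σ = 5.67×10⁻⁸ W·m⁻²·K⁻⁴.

T ≈ 332 K

At steady state, absorbed solar power + internal power = radiated power.
Absorbed: α·S·A_cross = 0.23·516·0.4430 = 52.58 W (cross-section A).
Total input = 52.58 + 17.9 = 70.48 W.
Radiated: εσ·A_surf·T⁴ with A_surf = A = 0.4430 m².
T⁴ = 70.48/(0.23·5.67×10⁻⁸·0.4430) = 1.220×10¹⁰ K⁴.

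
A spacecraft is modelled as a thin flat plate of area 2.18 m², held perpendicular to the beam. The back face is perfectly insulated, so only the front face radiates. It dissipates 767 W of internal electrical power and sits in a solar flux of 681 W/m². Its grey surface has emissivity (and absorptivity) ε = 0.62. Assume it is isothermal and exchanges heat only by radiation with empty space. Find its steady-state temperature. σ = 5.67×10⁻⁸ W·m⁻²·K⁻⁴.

At steady state, absorbed solar power + internal power = radiated power.
Absorbed: α·S·A_cross = 0.62·681·2.180 = 920.4 W (cross-section A).
Total input = 920.4 + 767 = 1687 W.
Radiated: εσ·A_surf·T⁴ with A_surf = A = 2.180 m².
T⁴ = 1687/(0.62·5.67×10⁻⁸·2.180) = 2.202×10¹⁰ K⁴.

T ≈ 385 K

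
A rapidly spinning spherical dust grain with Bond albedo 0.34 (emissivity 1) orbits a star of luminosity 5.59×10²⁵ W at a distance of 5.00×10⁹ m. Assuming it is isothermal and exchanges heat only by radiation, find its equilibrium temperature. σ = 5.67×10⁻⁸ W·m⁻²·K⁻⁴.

T ≈ 848 K

First find the stellar flux at distance d: S = L/(4πd²) = 5.59×10²⁵/(4π·(5.00×10⁹)²) = 1.779×10⁵ W/m².
For an isothermal sphere, absorbed (1−a)S·πr² = emitted σ·4πr²·T⁴, so T⁴ = (1−a)S/(4σ).
T⁴ = 0.660·1.779×10⁵/(4·5.67×10⁻⁸) = 5.178×10¹¹ K⁴.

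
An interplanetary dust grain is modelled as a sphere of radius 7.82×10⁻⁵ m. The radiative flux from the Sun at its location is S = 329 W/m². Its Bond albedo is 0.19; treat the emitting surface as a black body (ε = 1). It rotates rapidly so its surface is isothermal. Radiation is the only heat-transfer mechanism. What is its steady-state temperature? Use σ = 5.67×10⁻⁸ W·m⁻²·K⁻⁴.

T ≈ 185 K

At equilibrium, absorbed power = emitted power.
Absorbing cross-section = πr² = 1.921×10⁻⁸ m²; emitting surface = 4πr² = 7.685×10⁻⁸ m² (ratio 4).
(1−a)S·A_cross = εσ·A_surf·T⁴  ⇒  T⁴ = (1−a)S/(4σ).
T⁴ = 0.810·329/(4·5.67×10⁻⁸) = 1.175×10⁹ K⁴.
T = (1.175×10⁹)^(1/4).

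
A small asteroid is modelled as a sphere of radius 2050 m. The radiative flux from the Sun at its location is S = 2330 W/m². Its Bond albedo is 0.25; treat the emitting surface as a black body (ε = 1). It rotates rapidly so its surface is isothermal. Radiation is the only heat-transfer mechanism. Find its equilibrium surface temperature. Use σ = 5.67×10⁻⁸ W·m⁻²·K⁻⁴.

T ≈ 296 K

At equilibrium, absorbed power = emitted power.
Absorbing cross-section = πr² = 1.320×10⁷ m²; emitting surface = 4πr² = 5.281×10⁷ m² (ratio 4).
(1−a)S·A_cross = εσ·A_surf·T⁴  ⇒  T⁴ = (1−a)S/(4σ).
T⁴ = 0.750·2330/(4·5.67×10⁻⁸) = 7.705×10⁹ K⁴.
T = (7.705×10⁹)^(1/4).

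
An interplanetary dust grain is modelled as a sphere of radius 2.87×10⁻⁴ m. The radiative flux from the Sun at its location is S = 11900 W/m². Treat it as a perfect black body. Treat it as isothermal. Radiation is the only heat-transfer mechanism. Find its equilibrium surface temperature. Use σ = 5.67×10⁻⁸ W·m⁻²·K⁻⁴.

At equilibrium, absorbed power = emitted power.
Absorbing cross-section = πr² = 2.588×10⁻⁷ m²; emitting surface = 4πr² = 1.035×10⁻⁶ m² (ratio 4).
S·A_cross = εσ·A_surf·T⁴  ⇒  T⁴ = S/(4σ).
T⁴ = 1.00·11900/(4·5.67×10⁻⁸) = 5.247×10¹⁰ K⁴.
T = (5.247×10¹⁰)^(1/4).

T ≈ 479 K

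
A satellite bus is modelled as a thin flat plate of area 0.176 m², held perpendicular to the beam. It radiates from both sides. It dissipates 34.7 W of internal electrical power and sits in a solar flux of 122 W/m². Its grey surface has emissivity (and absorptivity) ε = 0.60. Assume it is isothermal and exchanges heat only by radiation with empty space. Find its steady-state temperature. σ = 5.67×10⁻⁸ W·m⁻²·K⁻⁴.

T ≈ 251 K

At steady state, absorbed solar power + internal power = radiated power.
Absorbed: α·S·A_cross = 0.60·122·0.1760 = 12.88 W (cross-section A).
Total input = 12.88 + 34.7 = 47.58 W.
Radiated: εσ·A_surf·T⁴ with A_surf = 2A = 0.3520 m².
T⁴ = 47.58/(0.60·5.67×10⁻⁸·0.3520) = 3.974×10⁹ K⁴.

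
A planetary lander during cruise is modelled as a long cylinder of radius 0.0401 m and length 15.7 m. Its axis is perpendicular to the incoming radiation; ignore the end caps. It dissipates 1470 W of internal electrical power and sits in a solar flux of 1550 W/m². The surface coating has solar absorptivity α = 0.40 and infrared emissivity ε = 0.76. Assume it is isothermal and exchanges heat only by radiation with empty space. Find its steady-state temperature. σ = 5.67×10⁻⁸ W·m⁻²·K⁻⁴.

T ≈ 339 K

At steady state, absorbed solar power + internal power = radiated power.
Absorbed: α·S·A_cross = 0.40·1550·1.259 = 780.7 W (cross-section 2rL).
Total input = 780.7 + 1470 = 2251 W.
Radiated: εσ·A_surf·T⁴ with A_surf = 2πrL = 3.956 m².
T⁴ = 2251/(0.76·5.67×10⁻⁸·3.956) = 1.320×10¹⁰ K⁴.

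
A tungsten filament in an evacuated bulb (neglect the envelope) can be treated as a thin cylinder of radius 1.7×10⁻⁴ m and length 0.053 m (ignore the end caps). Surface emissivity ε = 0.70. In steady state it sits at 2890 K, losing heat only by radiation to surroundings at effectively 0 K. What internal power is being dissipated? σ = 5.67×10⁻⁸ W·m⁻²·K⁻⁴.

P ≈ 157 W

Steady state: P = εσA T⁴.
A = 2πrL = 5.661×10⁻⁵ m²; T⁴ = (2890)⁴ = 6.976×10¹³ K⁴.
P = 0.70 × 5.67×10⁻⁸ × 5.661×10⁻⁵ × 6.976×10¹³.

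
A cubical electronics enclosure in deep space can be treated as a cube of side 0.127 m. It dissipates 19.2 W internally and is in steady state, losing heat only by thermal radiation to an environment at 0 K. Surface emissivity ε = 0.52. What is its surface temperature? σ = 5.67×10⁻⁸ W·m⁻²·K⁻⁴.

T ≈ 286 K

Steady state: internal power = radiated power, P = εσA T⁴.
Radiating area A = 6L² = 0.09677 m².
T⁴ = P/(εσA) = 19.2/(0.52·5.67×10⁻⁸·0.09677) = 6.729×10⁹ K⁴.
T = (6.729×10⁹)^(1/4).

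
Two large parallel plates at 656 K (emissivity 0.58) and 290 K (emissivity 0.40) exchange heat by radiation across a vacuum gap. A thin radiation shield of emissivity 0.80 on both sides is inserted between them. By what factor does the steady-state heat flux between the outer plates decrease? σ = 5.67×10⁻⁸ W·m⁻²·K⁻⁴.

Without shield: q₀ = σΔ(T⁴)/(1/ε₁+1/ε₂−1) with denominator 3.224.
With shield the two gaps are in series; the resistances add: (1/ε₁+1/ε_s−1)+(1/ε_s+1/ε₂−1) = 1.974+2.750 = 4.724.
Heat-flux ratio q₀/q = 4.724/3.224.

factor ≈ 1.47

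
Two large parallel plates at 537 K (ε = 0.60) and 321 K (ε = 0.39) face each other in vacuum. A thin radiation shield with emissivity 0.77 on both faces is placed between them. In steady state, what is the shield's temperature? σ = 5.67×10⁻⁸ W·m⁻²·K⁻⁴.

In steady state the net flux on the hot side equals that on the cold side.
σ(T₁⁴−T_s⁴)/D₁ = σ(T_s⁴−T₂⁴)/D₂, with D₁ = 1/ε₁+1/ε_s−1 = 1.965, D₂ = 1/ε_s+1/ε₂−1 = 2.863.
Solve for T_s⁴: T_s⁴ = (D₂·T₁⁴ + D₁·T₂⁴)/(D₁+D₂) = 5.363×10¹⁰ K⁴.

T_s ≈ 481 K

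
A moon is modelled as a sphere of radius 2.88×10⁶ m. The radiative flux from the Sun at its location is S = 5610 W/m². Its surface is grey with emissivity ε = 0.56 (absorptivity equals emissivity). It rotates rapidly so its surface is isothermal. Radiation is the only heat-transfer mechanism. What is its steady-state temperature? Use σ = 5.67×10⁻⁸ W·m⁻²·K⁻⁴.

At equilibrium, absorbed power = emitted power.
Absorbing cross-section = πr² = 2.606×10¹³ m²; emitting surface = 4πr² = 1.042×10¹⁴ m² (ratio 4).
εS·A_cross = εσ·A_surf·T⁴  ⇒  T⁴ = S/(4σ)   (ε cancels).
T⁴ = 5610/(4·5.67×10⁻⁸) = 2.474×10¹⁰ K⁴.
T = (2.474×10¹⁰)^(1/4).

T ≈ 397 K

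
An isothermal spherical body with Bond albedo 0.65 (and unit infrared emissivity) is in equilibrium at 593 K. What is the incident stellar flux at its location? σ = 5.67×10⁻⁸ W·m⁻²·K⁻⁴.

S ≈ 80100 W/m²

(1−a)S·πr² = σ·4πr²·T⁴ ⇒ S = 4σT⁴/(1−a).
S = 4·5.67×10⁻⁸·1.237×10¹¹/0.350.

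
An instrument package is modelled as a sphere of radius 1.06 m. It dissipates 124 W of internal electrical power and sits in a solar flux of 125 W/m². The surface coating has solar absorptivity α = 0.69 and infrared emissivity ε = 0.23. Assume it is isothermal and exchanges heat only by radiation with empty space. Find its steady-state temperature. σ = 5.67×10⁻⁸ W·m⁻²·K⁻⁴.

At steady state, absorbed solar power + internal power = radiated power.
Absorbed: α·S·A_cross = 0.69·125·3.530 = 304.5 W (cross-section πr²).
Total input = 304.5 + 124 = 428.5 W.
Radiated: εσ·A_surf·T⁴ with A_surf = 4πr² = 14.12 m².
T⁴ = 428.5/(0.23·5.67×10⁻⁸·14.12) = 2.327×10⁹ K⁴.

T ≈ 220 K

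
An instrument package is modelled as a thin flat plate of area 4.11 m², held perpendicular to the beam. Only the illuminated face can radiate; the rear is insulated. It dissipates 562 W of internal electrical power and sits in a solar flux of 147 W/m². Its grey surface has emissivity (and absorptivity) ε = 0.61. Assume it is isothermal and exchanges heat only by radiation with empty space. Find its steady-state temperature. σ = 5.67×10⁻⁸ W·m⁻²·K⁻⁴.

T ≈ 284 K

At steady state, absorbed solar power + internal power = radiated power.
Absorbed: α·S·A_cross = 0.61·147·4.110 = 368.5 W (cross-section A).
Total input = 368.5 + 562 = 930.5 W.
Radiated: εσ·A_surf·T⁴ with A_surf = A = 4.110 m².
T⁴ = 930.5/(0.61·5.67×10⁻⁸·4.110) = 6.546×10⁹ K⁴.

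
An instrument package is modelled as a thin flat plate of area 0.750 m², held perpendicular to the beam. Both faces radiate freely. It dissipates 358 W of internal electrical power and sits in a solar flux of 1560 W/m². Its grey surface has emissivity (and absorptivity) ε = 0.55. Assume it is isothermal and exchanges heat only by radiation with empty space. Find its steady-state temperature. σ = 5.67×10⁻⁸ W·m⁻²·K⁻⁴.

T ≈ 383 K

At steady state, absorbed solar power + internal power = radiated power.
Absorbed: α·S·A_cross = 0.55·1560·0.7500 = 643.5 W (cross-section A).
Total input = 643.5 + 358 = 1002 W.
Radiated: εσ·A_surf·T⁴ with A_surf = 2A = 1.500 m².
T⁴ = 1002/(0.55·5.67×10⁻⁸·1.500) = 2.141×10¹⁰ K⁴.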